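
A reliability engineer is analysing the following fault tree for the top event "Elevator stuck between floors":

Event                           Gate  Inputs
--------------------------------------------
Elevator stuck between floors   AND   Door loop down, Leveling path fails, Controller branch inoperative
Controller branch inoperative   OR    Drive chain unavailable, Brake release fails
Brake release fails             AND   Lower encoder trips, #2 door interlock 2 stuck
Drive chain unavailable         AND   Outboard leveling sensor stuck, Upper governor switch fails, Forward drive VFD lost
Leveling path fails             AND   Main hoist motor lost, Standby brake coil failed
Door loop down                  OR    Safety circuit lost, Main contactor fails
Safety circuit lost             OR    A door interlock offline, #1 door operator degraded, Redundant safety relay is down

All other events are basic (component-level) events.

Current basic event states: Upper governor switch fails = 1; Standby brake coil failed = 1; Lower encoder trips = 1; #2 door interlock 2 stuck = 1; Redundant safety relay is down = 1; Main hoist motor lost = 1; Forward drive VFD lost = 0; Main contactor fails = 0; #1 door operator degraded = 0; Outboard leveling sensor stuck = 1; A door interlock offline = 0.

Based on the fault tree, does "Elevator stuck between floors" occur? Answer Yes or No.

Yes

Safety circuit lost [OR]: A door interlock offline=not, #1 door operator degraded=not, Redundant safety relay is down=occurs → at least one input occurs → occurs.
Door loop down [OR]: Safety circuit lost=occurs, Main contactor fails=not → at least one input occurs → occurs.
Leveling path fails [AND]: Main hoist motor lost=occurs, Standby brake coil failed=occurs → all inputs occur → occurs.
Drive chain unavailable [AND]: Outboard leveling sensor stuck=occurs, Upper governor switch fails=occurs, Forward drive VFD lost=not → not all inputs occur → does not occur.
Brake release fails [AND]: Lower encoder trips=occurs, #2 door interlock 2 stuck=occurs → all inputs occur → occurs.
Controller branch inoperative [OR]: Drive chain unavailable=not, Brake release fails=occurs → at least one input occurs → occurs.
Elevator stuck between floors [AND]: Door loop down=occurs, Leveling path fails=occurs, Controller branch inoperative=occurs → all inputs occur → occurs.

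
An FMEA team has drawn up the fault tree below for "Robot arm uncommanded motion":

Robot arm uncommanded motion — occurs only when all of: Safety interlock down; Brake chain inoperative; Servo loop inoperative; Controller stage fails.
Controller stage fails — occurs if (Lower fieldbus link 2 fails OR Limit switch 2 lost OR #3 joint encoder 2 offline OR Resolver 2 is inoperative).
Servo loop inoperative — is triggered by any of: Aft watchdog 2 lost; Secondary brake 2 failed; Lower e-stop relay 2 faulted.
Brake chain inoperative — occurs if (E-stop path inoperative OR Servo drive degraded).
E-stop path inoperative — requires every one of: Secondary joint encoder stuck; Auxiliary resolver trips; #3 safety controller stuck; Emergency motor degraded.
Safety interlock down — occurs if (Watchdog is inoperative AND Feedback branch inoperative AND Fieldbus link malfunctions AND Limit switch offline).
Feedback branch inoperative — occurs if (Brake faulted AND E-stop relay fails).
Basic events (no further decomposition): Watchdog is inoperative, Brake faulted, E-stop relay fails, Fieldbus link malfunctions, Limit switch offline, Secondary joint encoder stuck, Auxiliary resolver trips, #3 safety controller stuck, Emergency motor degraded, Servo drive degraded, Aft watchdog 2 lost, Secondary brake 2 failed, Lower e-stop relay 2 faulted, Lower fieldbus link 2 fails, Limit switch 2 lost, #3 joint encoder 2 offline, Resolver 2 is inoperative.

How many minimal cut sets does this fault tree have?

Feedback branch inoperative [AND]: one cut set from each child combined → 1 × 1 = 1 cut set(s).
Safety interlock down [AND]: one cut set from each child combined → 1 × 1 × 1 × 1 = 1 cut set(s).
E-stop path inoperative [AND]: one cut set from each child combined → 1 × 1 × 1 × 1 = 1 cut set(s).
Brake chain inoperative [OR]: union of children's cut sets → 2 cut set(s).
Servo loop inoperative [OR]: union of children's cut sets → 3 cut set(s).
Controller stage fails [OR]: union of children's cut sets → 4 cut set(s).
Robot arm uncommanded motion [AND]: one cut set from each child combined → 1 × 2 × 3 × 4 = 24 cut set(s).

24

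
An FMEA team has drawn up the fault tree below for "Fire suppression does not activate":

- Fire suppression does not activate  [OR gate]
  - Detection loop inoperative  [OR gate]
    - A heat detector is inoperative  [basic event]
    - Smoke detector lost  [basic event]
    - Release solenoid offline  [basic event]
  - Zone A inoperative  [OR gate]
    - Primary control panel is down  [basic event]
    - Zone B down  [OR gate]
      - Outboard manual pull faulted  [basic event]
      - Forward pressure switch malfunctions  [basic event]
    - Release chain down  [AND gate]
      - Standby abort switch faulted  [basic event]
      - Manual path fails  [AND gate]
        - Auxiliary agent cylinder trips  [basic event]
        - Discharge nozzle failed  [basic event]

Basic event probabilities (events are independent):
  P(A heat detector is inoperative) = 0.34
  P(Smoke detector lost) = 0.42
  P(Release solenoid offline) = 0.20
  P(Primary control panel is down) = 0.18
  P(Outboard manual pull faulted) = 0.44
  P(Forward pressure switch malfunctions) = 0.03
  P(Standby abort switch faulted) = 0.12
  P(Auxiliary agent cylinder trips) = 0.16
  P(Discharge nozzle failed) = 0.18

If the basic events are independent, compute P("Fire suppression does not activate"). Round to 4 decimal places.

0.8641

P(Detection loop inoperative) [OR] = 1 − (1−0.34) × (1−0.42) × (1−0.20) = 0.693760
P(Zone B down) [OR] = 1 − (1−0.44) × (1−0.03) = 0.456800
P(Manual path fails) [AND] = 0.16 × 0.18 = 0.028800
P(Release chain down) [AND] = 0.12 × 0.028800 = 0.003456
P(Zone A inoperative) [OR] = 1 − (1−0.18) × (1−0.456800) × (1−0.003456) = 0.556115
P(Fire suppression does not activate) [OR] = 1 − (1−0.693760) × (1−0.556115) = 0.864065
Rounded to 4 decimal places: P(Fire suppression does not activate) ≈ 0.8641.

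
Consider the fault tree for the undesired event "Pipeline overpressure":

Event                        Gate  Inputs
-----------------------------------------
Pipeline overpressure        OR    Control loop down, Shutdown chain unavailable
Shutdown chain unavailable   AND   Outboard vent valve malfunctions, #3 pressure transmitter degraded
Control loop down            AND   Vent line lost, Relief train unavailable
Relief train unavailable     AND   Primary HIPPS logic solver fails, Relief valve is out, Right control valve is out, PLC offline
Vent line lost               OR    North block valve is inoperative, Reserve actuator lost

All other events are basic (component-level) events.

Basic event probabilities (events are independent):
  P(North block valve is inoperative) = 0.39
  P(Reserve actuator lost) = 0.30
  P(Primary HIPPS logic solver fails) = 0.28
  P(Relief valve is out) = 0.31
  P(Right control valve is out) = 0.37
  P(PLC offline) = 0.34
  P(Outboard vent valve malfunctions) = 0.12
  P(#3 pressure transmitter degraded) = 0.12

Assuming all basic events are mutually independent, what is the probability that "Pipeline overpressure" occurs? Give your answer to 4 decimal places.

P(Vent line lost) [OR] = 1 − (1−0.39) × (1−0.30) = 0.573000
P(Relief train unavailable) [AND] = 0.28 × 0.31 × 0.37 × 0.34 = 0.010919
P(Control loop down) [AND] = 0.573000 × 0.010919 = 0.006257
P(Shutdown chain unavailable) [AND] = 0.12 × 0.12 = 0.014400
P(Pipeline overpressure) [OR] = 1 − (1−0.006257) × (1−0.014400) = 0.020567
Rounded to 4 decimal places: P(Pipeline overpressure) ≈ 0.0206.

0.0206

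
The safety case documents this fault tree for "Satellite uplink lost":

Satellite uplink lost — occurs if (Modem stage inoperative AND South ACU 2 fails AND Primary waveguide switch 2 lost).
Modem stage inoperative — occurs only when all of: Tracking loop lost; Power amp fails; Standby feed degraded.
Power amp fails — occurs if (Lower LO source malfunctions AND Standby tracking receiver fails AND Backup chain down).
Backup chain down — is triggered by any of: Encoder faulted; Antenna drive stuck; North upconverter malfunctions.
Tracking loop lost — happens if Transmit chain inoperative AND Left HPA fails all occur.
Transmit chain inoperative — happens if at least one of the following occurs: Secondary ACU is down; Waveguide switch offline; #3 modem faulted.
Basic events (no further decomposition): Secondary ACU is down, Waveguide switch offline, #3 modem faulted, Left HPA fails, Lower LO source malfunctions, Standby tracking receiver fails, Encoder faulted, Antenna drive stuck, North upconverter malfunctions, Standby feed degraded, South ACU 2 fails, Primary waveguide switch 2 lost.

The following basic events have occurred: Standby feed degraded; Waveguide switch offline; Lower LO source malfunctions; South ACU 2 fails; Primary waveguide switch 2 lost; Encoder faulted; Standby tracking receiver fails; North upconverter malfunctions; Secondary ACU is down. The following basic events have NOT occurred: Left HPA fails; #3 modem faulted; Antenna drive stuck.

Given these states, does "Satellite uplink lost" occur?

Transmit chain inoperative [OR]: Secondary ACU is down=occurs, Waveguide switch offline=occurs, #3 modem faulted=not → at least one input occurs → occurs.
Tracking loop lost [AND]: Transmit chain inoperative=occurs, Left HPA fails=not → not all inputs occur → does not occur.
Backup chain down [OR]: Encoder faulted=occurs, Antenna drive stuck=not, North upconverter malfunctions=occurs → at least one input occurs → occurs.
Power amp fails [AND]: Lower LO source malfunctions=occurs, Standby tracking receiver fails=occurs, Backup chain down=occurs → all inputs occur → occurs.
Modem stage inoperative [AND]: Tracking loop lost=not, Power amp fails=occurs, Standby feed degraded=occurs → not all inputs occur → does not occur.
Satellite uplink lost [AND]: Modem stage inoperative=not, South ACU 2 fails=occurs, Primary waveguide switch 2 lost=occurs → not all inputs occur → does not occur.

No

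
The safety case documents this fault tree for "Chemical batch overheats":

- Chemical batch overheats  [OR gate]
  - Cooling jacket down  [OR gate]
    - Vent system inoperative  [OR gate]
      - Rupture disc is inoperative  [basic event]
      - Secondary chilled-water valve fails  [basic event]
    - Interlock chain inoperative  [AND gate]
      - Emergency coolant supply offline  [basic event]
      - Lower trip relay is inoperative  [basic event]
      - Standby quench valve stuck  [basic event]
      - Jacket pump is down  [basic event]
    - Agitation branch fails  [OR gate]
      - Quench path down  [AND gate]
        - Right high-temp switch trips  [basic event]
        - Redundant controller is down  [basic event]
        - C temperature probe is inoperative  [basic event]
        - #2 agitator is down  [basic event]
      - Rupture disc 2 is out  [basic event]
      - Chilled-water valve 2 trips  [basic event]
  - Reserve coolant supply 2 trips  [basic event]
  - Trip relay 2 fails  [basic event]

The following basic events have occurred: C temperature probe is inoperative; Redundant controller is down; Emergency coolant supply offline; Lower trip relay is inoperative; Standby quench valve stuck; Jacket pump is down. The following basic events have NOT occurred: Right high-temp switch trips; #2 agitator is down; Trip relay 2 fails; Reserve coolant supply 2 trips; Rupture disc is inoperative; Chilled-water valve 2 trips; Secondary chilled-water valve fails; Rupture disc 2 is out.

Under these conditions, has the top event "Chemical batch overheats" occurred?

Vent system inoperative [OR]: Rupture disc is inoperative=not, Secondary chilled-water valve fails=not → no input occurs → does not occur.
Interlock chain inoperative [AND]: Emergency coolant supply offline=occurs, Lower trip relay is inoperative=occurs, Standby quench valve stuck=occurs, Jacket pump is down=occurs → all inputs occur → occurs.
Quench path down [AND]: Right high-temp switch trips=not, Redundant controller is down=occurs, C temperature probe is inoperative=occurs, #2 agitator is down=not → not all inputs occur → does not occur.
Agitation branch fails [OR]: Quench path down=not, Rupture disc 2 is out=not, Chilled-water valve 2 trips=not → no input occurs → does not occur.
Cooling jacket down [OR]: Vent system inoperative=not, Interlock chain inoperative=occurs, Agitation branch fails=not → at least one input occurs → occurs.
Chemical batch overheats [OR]: Cooling jacket down=occurs, Reserve coolant supply 2 trips=not, Trip relay 2 fails=not → at least one input occurs → occurs.

Yes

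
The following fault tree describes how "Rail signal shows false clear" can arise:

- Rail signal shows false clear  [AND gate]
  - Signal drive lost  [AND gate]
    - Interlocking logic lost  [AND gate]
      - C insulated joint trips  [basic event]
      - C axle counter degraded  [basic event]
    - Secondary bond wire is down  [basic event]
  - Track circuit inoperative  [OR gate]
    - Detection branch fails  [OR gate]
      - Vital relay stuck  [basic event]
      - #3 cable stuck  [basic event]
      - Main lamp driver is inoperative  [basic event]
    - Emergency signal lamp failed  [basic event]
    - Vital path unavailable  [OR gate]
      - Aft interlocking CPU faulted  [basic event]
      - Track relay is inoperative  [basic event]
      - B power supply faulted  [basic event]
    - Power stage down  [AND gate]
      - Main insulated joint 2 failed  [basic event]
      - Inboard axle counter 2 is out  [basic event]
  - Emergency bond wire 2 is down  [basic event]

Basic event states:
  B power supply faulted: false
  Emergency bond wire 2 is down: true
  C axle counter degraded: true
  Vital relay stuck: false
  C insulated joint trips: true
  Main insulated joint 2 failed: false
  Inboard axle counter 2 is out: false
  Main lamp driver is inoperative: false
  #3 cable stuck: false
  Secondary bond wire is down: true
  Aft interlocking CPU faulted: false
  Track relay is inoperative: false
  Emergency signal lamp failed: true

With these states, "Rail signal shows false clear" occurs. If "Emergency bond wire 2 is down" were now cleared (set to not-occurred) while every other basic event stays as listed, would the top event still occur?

No

Counterfactual: set "Emergency bond wire 2 is down" to not occurred.
Interlocking logic lost [AND]: C insulated joint trips=occurs, C axle counter degraded=occurs → all inputs occur → occurs.
Signal drive lost [AND]: Interlocking logic lost=occurs, Secondary bond wire is down=occurs → all inputs occur → occurs.
Detection branch fails [OR]: Vital relay stuck=not, #3 cable stuck=not, Main lamp driver is inoperative=not → no input occurs → does not occur.
Vital path unavailable [OR]: Aft interlocking CPU faulted=not, Track relay is inoperative=not, B power supply faulted=not → no input occurs → does not occur.
Power stage down [AND]: Main insulated joint 2 failed=not, Inboard axle counter 2 is out=not → not all inputs occur → does not occur.
Track circuit inoperative [OR]: Detection branch fails=not, Emergency signal lamp failed=occurs, Vital path unavailable=not, Power stage down=not → at least one input occurs → occurs.
Rail signal shows false clear [AND]: Signal drive lost=occurs, Track circuit inoperative=occurs, Emergency bond wire 2 is down=not → not all inputs occur → does not occur.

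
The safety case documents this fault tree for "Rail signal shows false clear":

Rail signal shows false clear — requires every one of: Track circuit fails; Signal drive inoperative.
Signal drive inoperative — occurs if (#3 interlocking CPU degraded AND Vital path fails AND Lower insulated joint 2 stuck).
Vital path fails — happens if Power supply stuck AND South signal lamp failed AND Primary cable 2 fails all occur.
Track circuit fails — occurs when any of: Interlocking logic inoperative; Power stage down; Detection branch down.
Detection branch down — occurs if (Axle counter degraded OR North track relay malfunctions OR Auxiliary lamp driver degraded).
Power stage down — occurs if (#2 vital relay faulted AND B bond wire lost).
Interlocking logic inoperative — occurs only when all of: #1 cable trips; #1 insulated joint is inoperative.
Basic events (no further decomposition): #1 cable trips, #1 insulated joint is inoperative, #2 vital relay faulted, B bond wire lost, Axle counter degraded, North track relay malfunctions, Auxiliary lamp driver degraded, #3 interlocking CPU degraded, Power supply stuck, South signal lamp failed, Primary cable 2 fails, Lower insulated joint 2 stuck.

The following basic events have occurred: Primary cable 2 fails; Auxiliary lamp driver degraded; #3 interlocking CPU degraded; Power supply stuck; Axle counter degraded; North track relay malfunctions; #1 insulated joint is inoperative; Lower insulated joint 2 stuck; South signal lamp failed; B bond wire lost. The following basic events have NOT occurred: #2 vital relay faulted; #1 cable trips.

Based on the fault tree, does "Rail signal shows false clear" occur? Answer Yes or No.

Yes

Interlocking logic inoperative [AND]: #1 cable trips=not, #1 insulated joint is inoperative=occurs → not all inputs occur → does not occur.
Power stage down [AND]: #2 vital relay faulted=not, B bond wire lost=occurs → not all inputs occur → does not occur.
Detection branch down [OR]: Axle counter degraded=occurs, North track relay malfunctions=occurs, Auxiliary lamp driver degraded=occurs → at least one input occurs → occurs.
Track circuit fails [OR]: Interlocking logic inoperative=not, Power stage down=not, Detection branch down=occurs → at least one input occurs → occurs.
Vital path fails [AND]: Power supply stuck=occurs, South signal lamp failed=occurs, Primary cable 2 fails=occurs → all inputs occur → occurs.
Signal drive inoperative [AND]: #3 interlocking CPU degraded=occurs, Vital path fails=occurs, Lower insulated joint 2 stuck=occurs → all inputs occur → occurs.
Rail signal shows false clear [AND]: Track circuit fails=occurs, Signal drive inoperative=occurs → all inputs occur → occurs.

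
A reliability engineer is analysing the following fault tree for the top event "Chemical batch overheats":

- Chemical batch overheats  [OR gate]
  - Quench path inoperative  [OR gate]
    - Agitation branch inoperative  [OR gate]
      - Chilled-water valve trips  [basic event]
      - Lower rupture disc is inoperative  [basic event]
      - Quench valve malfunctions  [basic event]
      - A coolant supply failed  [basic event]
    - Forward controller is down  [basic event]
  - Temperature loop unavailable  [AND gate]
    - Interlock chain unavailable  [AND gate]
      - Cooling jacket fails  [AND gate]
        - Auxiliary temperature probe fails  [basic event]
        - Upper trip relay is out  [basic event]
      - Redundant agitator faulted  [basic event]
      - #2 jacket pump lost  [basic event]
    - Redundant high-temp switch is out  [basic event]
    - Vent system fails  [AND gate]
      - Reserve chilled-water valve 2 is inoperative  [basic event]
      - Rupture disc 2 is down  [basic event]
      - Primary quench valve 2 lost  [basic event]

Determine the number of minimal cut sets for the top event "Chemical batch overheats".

Agitation branch inoperative [OR]: union of children's cut sets → 4 cut set(s).
Quench path inoperative [OR]: union of children's cut sets → 5 cut set(s).
Cooling jacket fails [AND]: one cut set from each child combined → 1 × 1 = 1 cut set(s).
Interlock chain unavailable [AND]: one cut set from each child combined → 1 × 1 × 1 = 1 cut set(s).
Vent system fails [AND]: one cut set from each child combined → 1 × 1 × 1 = 1 cut set(s).
Temperature loop unavailable [AND]: one cut set from each child combined → 1 × 1 × 1 = 1 cut set(s).
Chemical batch overheats [OR]: union of children's cut sets → 6 cut set(s).
Minimal cut sets: {Chilled-water valve trips}; {Lower rupture disc is inoperative}; {Quench valve malfunctions}; {A coolant supply failed}; {Forward controller is down}; {#2 jacket pump lost, Auxiliary temperature probe fails, Primary quench valve 2 lost, Redundant agitator faulted, Redundant high-temp switch is out, Reserve chilled-water valve 2 is inoperative, Rupture disc 2 is down, Upper trip relay is out}.

6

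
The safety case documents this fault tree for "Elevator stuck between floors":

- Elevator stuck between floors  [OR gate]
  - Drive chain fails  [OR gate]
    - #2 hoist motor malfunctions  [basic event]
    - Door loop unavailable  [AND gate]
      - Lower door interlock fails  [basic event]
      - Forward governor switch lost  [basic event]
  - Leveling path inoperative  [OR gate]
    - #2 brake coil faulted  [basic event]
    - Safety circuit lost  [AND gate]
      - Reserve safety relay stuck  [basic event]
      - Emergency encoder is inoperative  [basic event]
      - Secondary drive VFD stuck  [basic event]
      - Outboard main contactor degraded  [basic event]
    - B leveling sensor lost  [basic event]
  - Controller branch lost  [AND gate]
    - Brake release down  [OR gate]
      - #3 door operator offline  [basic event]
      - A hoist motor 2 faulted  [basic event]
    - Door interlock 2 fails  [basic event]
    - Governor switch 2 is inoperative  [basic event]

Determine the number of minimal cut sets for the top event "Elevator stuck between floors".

Door loop unavailable [AND]: one cut set from each child combined → 1 × 1 = 1 cut set(s).
Drive chain fails [OR]: union of children's cut sets → 2 cut set(s).
Safety circuit lost [AND]: one cut set from each child combined → 1 × 1 × 1 × 1 = 1 cut set(s).
Leveling path inoperative [OR]: union of children's cut sets → 3 cut set(s).
Brake release down [OR]: union of children's cut sets → 2 cut set(s).
Controller branch lost [AND]: one cut set from each child combined → 2 × 1 × 1 = 2 cut set(s).
Elevator stuck between floors [OR]: union of children's cut sets → 7 cut set(s).
Minimal cut sets: {#2 hoist motor malfunctions}; {Forward governor switch lost, Lower door interlock fails}; {#2 brake coil faulted}; {Emergency encoder is inoperative, Outboard main contactor degraded, Reserve safety relay stuck, Secondary drive VFD stuck}; {B leveling sensor lost}; {#3 door operator offline, Door interlock 2 fails, Governor switch 2 is inoperative}; {A hoist motor 2 faulted, Door interlock 2 fails, Governor switch 2 is inoperative}.

7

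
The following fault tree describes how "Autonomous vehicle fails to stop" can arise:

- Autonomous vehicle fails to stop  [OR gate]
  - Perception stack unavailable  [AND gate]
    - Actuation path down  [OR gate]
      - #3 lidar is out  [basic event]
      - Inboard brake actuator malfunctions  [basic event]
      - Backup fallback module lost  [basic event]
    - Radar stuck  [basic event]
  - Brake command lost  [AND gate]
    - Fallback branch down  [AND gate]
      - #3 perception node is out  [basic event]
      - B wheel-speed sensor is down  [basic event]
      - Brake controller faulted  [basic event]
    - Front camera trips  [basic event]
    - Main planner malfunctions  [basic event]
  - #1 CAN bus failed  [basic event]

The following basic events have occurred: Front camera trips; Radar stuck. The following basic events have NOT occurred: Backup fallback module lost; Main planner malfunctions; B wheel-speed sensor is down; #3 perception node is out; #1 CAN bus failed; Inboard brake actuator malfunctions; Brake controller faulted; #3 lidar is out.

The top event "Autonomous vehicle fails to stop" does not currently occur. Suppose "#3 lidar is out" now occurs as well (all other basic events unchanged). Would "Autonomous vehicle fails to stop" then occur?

Counterfactual: set "#3 lidar is out" to occurred.
Actuation path down [OR]: #3 lidar is out=occurs, Inboard brake actuator malfunctions=not, Backup fallback module lost=not → at least one input occurs → occurs.
Perception stack unavailable [AND]: Actuation path down=occurs, Radar stuck=occurs → all inputs occur → occurs.
Fallback branch down [AND]: #3 perception node is out=not, B wheel-speed sensor is down=not, Brake controller faulted=not → not all inputs occur → does not occur.
Brake command lost [AND]: Fallback branch down=not, Front camera trips=occurs, Main planner malfunctions=not → not all inputs occur → does not occur.
Autonomous vehicle fails to stop [OR]: Perception stack unavailable=occurs, Brake command lost=not, #1 CAN bus failed=not → at least one input occurs → occurs.

Yes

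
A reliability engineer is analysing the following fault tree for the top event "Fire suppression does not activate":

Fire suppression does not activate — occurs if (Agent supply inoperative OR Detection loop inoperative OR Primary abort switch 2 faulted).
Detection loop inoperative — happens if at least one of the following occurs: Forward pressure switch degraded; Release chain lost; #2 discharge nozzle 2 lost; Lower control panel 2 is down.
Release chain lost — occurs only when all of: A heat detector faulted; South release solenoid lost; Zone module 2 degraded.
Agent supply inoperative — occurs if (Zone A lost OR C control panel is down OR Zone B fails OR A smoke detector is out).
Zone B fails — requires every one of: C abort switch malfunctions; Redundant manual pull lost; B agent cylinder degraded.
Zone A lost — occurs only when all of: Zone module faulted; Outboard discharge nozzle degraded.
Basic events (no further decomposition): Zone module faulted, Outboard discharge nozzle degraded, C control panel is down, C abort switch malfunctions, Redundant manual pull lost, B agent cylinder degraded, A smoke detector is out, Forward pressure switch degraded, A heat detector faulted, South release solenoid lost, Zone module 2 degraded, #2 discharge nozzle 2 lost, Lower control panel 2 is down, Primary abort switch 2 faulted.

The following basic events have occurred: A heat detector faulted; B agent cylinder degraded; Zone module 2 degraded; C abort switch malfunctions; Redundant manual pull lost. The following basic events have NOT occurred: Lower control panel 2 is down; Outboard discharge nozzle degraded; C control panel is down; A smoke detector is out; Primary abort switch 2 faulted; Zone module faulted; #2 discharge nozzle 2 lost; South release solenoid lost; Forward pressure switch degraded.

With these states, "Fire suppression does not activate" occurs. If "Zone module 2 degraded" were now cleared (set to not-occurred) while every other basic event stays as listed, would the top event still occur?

Yes

Counterfactual: set "Zone module 2 degraded" to not occurred.
Zone A lost [AND]: Zone module faulted=not, Outboard discharge nozzle degraded=not → not all inputs occur → does not occur.
Zone B fails [AND]: C abort switch malfunctions=occurs, Redundant manual pull lost=occurs, B agent cylinder degraded=occurs → all inputs occur → occurs.
Agent supply inoperative [OR]: Zone A lost=not, C control panel is down=not, Zone B fails=occurs, A smoke detector is out=not → at least one input occurs → occurs.
Release chain lost [AND]: A heat detector faulted=occurs, South release solenoid lost=not, Zone module 2 degraded=not → not all inputs occur → does not occur.
Detection loop inoperative [OR]: Forward pressure switch degraded=not, Release chain lost=not, #2 discharge nozzle 2 lost=not, Lower control panel 2 is down=not → no input occurs → does not occur.
Fire suppression does not activate [OR]: Agent supply inoperative=occurs, Detection loop inoperative=not, Primary abort switch 2 faulted=not → at least one input occurs → occurs.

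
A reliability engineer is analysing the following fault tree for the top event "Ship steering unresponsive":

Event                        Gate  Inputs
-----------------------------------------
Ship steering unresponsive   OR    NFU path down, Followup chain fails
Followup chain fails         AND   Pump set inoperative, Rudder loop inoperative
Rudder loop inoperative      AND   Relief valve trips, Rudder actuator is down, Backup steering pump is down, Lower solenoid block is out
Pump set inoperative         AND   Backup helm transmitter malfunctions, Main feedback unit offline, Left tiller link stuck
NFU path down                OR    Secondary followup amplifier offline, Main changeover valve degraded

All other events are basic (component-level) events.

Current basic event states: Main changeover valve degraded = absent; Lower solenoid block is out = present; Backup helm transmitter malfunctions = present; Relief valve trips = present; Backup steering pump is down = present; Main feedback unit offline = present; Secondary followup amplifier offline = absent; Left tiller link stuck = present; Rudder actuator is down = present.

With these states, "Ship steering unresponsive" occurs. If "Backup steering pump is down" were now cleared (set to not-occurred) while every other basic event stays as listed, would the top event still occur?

No

Counterfactual: set "Backup steering pump is down" to not occurred.
NFU path down [OR]: Secondary followup amplifier offline=not, Main changeover valve degraded=not → no input occurs → does not occur.
Pump set inoperative [AND]: Backup helm transmitter malfunctions=occurs, Main feedback unit offline=occurs, Left tiller link stuck=occurs → all inputs occur → occurs.
Rudder loop inoperative [AND]: Relief valve trips=occurs, Rudder actuator is down=occurs, Backup steering pump is down=not, Lower solenoid block is out=occurs → not all inputs occur → does not occur.
Followup chain fails [AND]: Pump set inoperative=occurs, Rudder loop inoperative=not → not all inputs occur → does not occur.
Ship steering unresponsive [OR]: NFU path down=not, Followup chain fails=not → no input occurs → does not occur.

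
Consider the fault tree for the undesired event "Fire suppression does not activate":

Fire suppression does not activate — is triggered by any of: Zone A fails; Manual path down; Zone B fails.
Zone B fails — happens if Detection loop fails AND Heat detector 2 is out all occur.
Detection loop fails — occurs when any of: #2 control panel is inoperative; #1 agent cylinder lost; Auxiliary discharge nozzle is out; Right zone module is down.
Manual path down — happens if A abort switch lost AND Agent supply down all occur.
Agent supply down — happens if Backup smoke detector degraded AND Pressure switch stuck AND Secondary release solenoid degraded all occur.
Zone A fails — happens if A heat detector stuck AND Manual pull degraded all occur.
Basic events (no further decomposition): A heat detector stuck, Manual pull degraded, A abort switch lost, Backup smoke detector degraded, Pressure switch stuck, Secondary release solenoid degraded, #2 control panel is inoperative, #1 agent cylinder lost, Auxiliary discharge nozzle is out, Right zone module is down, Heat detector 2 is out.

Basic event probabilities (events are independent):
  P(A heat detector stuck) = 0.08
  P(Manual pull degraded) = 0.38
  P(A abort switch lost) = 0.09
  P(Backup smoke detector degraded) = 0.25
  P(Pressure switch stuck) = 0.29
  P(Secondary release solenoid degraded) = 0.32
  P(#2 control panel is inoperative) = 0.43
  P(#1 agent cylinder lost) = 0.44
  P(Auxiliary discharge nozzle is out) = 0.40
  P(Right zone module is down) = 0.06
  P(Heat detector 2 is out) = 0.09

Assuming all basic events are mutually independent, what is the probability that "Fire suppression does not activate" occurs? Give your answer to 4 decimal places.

P(Zone A fails) [AND] = 0.08 × 0.38 = 0.030400
P(Agent supply down) [AND] = 0.25 × 0.29 × 0.32 = 0.023200
P(Manual path down) [AND] = 0.09 × 0.023200 = 0.002088
P(Detection loop fails) [OR] = 1 − (1−0.43) × (1−0.44) × (1−0.40) × (1−0.06) = 0.819971
P(Zone B fails) [AND] = 0.819971 × 0.09 = 0.073797
P(Fire suppression does not activate) [OR] = 1 − (1−0.030400) × (1−0.002088) × (1−0.073797) = 0.103829
Rounded to 4 decimal places: P(Fire suppression does not activate) ≈ 0.1038.

0.1038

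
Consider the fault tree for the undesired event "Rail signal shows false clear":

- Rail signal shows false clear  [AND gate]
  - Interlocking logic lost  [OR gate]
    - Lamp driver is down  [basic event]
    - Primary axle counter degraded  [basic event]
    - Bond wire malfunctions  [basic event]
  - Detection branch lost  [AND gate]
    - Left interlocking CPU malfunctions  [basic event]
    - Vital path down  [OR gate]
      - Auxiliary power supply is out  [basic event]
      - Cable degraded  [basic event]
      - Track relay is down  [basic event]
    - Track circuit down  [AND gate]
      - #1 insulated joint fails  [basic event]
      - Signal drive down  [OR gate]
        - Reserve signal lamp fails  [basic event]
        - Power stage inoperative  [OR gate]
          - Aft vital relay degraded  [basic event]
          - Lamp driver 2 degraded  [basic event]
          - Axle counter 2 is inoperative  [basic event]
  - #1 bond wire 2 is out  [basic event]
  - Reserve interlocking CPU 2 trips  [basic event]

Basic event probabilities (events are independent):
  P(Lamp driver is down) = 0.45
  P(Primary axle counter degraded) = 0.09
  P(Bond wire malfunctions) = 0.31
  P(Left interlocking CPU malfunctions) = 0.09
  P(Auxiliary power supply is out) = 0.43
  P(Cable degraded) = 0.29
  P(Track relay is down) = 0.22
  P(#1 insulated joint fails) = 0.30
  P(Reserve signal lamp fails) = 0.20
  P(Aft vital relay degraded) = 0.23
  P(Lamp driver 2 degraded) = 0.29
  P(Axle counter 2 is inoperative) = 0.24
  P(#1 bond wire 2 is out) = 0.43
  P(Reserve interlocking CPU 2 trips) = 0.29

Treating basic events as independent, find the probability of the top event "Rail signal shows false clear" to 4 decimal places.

P(Interlocking logic lost) [OR] = 1 − (1−0.45) × (1−0.09) × (1−0.31) = 0.654655
P(Vital path down) [OR] = 1 − (1−0.43) × (1−0.29) × (1−0.22) = 0.684334
P(Power stage inoperative) [OR] = 1 − (1−0.23) × (1−0.29) × (1−0.24) = 0.584508
P(Signal drive down) [OR] = 1 − (1−0.20) × (1−0.584508) = 0.667606
P(Track circuit down) [AND] = 0.30 × 0.667606 = 0.200282
P(Detection branch lost) [AND] = 0.09 × 0.684334 × 0.200282 = 0.012335
P(Rail signal shows false clear) [AND] = 0.654655 × 0.012335 × 0.43 × 0.29 = 0.001007
Rounded to 4 decimal places: P(Rail signal shows false clear) ≈ 0.0010.

0.0010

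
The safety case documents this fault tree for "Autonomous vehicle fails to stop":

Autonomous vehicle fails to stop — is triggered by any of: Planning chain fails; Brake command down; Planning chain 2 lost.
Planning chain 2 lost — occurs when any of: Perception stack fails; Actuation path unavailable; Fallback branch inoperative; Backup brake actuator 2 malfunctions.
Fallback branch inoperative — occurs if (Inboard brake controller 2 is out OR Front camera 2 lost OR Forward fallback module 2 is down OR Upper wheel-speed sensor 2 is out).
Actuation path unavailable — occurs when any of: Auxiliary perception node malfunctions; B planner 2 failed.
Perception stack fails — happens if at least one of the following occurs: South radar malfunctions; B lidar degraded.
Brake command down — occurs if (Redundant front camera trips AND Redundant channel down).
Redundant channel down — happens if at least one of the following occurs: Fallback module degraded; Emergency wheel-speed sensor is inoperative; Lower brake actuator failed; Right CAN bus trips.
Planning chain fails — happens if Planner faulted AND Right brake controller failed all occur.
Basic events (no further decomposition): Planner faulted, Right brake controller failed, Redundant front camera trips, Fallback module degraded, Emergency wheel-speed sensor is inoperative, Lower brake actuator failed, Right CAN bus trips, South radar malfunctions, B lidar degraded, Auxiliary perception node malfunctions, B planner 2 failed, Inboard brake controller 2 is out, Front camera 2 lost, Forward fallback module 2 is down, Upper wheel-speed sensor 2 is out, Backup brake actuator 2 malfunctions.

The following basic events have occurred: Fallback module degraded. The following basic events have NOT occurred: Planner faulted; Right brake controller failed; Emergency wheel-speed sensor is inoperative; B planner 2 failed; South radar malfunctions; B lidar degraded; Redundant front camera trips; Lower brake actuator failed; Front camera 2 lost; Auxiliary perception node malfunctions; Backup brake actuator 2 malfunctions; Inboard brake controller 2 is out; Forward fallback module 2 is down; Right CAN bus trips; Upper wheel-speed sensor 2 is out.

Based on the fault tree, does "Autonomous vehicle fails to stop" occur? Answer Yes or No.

No

Planning chain fails [AND]: Planner faulted=not, Right brake controller failed=not → not all inputs occur → does not occur.
Redundant channel down [OR]: Fallback module degraded=occurs, Emergency wheel-speed sensor is inoperative=not, Lower brake actuator failed=not, Right CAN bus trips=not → at least one input occurs → occurs.
Brake command down [AND]: Redundant front camera trips=not, Redundant channel down=occurs → not all inputs occur → does not occur.
Perception stack fails [OR]: South radar malfunctions=not, B lidar degraded=not → no input occurs → does not occur.
Actuation path unavailable [OR]: Auxiliary perception node malfunctions=not, B planner 2 failed=not → no input occurs → does not occur.
Fallback branch inoperative [OR]: Inboard brake controller 2 is out=not, Front camera 2 lost=not, Forward fallback module 2 is down=not, Upper wheel-speed sensor 2 is out=not → no input occurs → does not occur.
Planning chain 2 lost [OR]: Perception stack fails=not, Actuation path unavailable=not, Fallback branch inoperative=not, Backup brake actuator 2 malfunctions=not → no input occurs → does not occur.
Autonomous vehicle fails to stop [OR]: Planning chain fails=not, Brake command down=not, Planning chain 2 lost=not → no input occurs → does not occur.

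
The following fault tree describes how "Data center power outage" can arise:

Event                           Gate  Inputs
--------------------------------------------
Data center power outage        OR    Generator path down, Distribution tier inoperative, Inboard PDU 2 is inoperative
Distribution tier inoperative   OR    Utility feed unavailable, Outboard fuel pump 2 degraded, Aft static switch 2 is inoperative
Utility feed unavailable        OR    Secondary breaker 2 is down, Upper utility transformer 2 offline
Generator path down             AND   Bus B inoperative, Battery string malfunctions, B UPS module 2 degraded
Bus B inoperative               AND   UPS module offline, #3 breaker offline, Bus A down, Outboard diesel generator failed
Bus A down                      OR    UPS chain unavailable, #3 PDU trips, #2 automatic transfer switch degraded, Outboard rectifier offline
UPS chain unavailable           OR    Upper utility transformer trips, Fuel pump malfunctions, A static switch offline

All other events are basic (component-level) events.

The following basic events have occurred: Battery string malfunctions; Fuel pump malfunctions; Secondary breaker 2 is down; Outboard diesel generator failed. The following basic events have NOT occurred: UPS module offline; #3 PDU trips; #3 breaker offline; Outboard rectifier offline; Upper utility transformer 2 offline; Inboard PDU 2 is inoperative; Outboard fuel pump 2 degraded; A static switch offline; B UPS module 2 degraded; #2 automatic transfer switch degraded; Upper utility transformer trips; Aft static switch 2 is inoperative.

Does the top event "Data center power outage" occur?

Yes

UPS chain unavailable [OR]: Upper utility transformer trips=not, Fuel pump malfunctions=occurs, A static switch offline=not → at least one input occurs → occurs.
Bus A down [OR]: UPS chain unavailable=occurs, #3 PDU trips=not, #2 automatic transfer switch degraded=not, Outboard rectifier offline=not → at least one input occurs → occurs.
Bus B inoperative [AND]: UPS module offline=not, #3 breaker offline=not, Bus A down=occurs, Outboard diesel generator failed=occurs → not all inputs occur → does not occur.
Generator path down [AND]: Bus B inoperative=not, Battery string malfunctions=occurs, B UPS module 2 degraded=not → not all inputs occur → does not occur.
Utility feed unavailable [OR]: Secondary breaker 2 is down=occurs, Upper utility transformer 2 offline=not → at least one input occurs → occurs.
Distribution tier inoperative [OR]: Utility feed unavailable=occurs, Outboard fuel pump 2 degraded=not, Aft static switch 2 is inoperative=not → at least one input occurs → occurs.
Data center power outage [OR]: Generator path down=not, Distribution tier inoperative=occurs, Inboard PDU 2 is inoperative=not → at least one input occurs → occurs.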